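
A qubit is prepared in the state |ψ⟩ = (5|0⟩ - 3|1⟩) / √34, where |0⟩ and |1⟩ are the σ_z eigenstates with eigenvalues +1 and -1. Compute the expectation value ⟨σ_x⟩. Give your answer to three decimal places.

-0.882

⟨σ_x⟩ = 2 Re(a* b)/(|a|²+|b|²) with a = 5, b = -3.
a* b = -15, so ⟨σ_x⟩ = -30/34.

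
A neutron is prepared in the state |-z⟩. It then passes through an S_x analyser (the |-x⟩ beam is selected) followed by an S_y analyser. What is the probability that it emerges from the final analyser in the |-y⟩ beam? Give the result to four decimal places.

0.2500

First analyser (S_x): from |-z⟩, P(|-x⟩) = 1/2.
After stage 1 the state is |-x⟩; P(|-y⟩) = |⟨-y|-x⟩|² = 1/2.
Joint probability = 1/2 × 1/2 = 0.2500.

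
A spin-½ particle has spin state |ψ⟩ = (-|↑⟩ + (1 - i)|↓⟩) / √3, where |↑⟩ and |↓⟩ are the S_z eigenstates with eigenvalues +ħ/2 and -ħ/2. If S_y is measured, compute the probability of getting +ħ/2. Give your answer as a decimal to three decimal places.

|+y⟩ = (|↑⟩ + i|↓⟩)/√2, so ⟨+y|ψ⟩ = (-2 - i) / (√2·√3).
P = |-2 - i|² / 6 = 5/6.

0.833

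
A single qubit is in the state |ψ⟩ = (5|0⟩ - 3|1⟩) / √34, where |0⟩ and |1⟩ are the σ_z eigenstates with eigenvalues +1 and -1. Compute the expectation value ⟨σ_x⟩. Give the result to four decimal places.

⟨σ_x⟩ = 2 Re(a* b)/(|a|²+|b|²) with a = 5, b = -3.
a* b = -15, so ⟨σ_x⟩ = -30/34.

-0.8824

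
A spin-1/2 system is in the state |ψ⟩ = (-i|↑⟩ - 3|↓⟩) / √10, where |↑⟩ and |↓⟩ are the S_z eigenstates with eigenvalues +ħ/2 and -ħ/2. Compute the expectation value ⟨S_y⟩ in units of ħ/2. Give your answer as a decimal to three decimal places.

⟨σ_y⟩ = 2 Im(a* b)/(|a|²+|b|²) with a = -i, b = -3.
a* b = -3i, so ⟨σ_y⟩ = -6/10.
⟨S_y⟩ = (ħ/2)·⟨σ_y⟩.

-0.600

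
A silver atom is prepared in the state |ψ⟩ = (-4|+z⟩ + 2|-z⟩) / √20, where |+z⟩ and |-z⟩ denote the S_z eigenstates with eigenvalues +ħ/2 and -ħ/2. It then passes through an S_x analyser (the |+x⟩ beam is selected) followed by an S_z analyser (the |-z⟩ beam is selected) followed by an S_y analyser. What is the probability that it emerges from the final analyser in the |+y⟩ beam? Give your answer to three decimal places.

0.025

First analyser (S_x): P(|+x⟩) = |⟨+x|ψ⟩|² = 4/40.
After stage 1 the state is |+x⟩; P(|-z⟩) = |⟨-z|+x⟩|² = 1/2.
After stage 2 the state is |-z⟩; P(|+y⟩) = |⟨+y|-z⟩|² = 1/2.
Joint probability = 4/40 × 1/2 × 1/2 = 0.025.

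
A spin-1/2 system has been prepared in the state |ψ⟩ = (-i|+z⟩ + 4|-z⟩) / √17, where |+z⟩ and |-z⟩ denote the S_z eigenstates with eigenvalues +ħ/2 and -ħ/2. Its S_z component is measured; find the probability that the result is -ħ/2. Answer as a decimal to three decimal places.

The -ħ/2 outcome corresponds to |-z⟩. Its amplitude in |ψ⟩ is 4/√17.
P = |4|² / 17 = 16/17.

0.941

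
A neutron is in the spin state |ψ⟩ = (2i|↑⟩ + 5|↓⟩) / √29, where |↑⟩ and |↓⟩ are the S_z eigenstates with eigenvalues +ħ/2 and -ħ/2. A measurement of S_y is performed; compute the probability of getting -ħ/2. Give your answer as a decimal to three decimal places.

0.845

|-y⟩ = (|↑⟩ - i|↓⟩)/√2, so ⟨-y|ψ⟩ = (7i) / (√2·√29).
P = |7i|² / 58 = 49/58.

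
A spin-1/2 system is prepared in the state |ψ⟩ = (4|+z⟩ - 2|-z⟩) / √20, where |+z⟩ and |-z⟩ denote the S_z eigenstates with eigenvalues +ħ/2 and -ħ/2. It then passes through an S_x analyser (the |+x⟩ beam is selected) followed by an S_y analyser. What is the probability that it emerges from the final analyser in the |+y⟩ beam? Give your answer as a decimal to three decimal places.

0.050

First analyser (S_x): P(|+x⟩) = |⟨+x|ψ⟩|² = 4/40.
After stage 1 the state is |+x⟩; P(|+y⟩) = |⟨+y|+x⟩|² = 1/2.
Joint probability = 4/40 × 1/2 = 0.050.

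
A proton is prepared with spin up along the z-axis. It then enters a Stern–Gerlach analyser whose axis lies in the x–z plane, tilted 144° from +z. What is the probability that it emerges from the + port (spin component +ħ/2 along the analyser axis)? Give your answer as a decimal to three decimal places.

0.095

For spin-½, the probability of finding spin-up along an axis at angle θ to the initial spin direction is cos²(θ/2); spin-down is sin²(θ/2).
θ = 144°, so P = cos²(72°) ≈ 0.095.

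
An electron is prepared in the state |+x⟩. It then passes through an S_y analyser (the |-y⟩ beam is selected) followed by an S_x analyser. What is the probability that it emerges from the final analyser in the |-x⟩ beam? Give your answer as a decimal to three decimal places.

0.250

First analyser (S_y): from |+x⟩, P(|-y⟩) = 1/2.
After stage 1 the state is |-y⟩; P(|-x⟩) = |⟨-x|-y⟩|² = 1/2.
Joint probability = 1/2 × 1/2 = 0.250.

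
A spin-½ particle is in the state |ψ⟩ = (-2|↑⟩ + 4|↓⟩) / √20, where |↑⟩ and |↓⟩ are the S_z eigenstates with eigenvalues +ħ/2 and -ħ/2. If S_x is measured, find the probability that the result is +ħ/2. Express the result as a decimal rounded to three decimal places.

|+x⟩ = (|↑⟩ + |↓⟩)/√2, so ⟨+x|ψ⟩ = (2) / (√2·√20).
P = |2|² / 40 = 4/40.

0.100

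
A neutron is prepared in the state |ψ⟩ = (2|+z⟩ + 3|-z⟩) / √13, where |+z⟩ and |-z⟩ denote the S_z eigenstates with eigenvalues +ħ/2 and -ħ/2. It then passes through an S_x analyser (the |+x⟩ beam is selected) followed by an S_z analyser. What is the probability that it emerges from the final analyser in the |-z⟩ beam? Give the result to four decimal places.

First analyser (S_x): P(|+x⟩) = |⟨+x|ψ⟩|² = 25/26.
After stage 1 the state is |+x⟩; P(|-z⟩) = |⟨-z|+x⟩|² = 1/2.
Joint probability = 25/26 × 1/2 = 0.4808.

0.4808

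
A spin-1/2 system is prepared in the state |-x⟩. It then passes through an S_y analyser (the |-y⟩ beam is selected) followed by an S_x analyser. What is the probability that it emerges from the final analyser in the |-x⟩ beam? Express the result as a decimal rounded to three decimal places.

First analyser (S_y): from |-x⟩, P(|-y⟩) = 1/2.
After stage 1 the state is |-y⟩; P(|-x⟩) = |⟨-x|-y⟩|² = 1/2.
Joint probability = 1/2 × 1/2 = 0.250.

0.250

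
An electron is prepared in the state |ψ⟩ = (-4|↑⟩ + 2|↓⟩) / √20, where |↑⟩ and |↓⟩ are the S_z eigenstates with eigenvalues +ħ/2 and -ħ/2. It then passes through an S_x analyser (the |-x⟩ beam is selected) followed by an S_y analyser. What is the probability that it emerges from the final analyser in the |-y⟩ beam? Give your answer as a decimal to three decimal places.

First analyser (S_x): P(|-x⟩) = |⟨-x|ψ⟩|² = 36/40.
After stage 1 the state is |-x⟩; P(|-y⟩) = |⟨-y|-x⟩|² = 1/2.
Joint probability = 36/40 × 1/2 = 0.450.

0.450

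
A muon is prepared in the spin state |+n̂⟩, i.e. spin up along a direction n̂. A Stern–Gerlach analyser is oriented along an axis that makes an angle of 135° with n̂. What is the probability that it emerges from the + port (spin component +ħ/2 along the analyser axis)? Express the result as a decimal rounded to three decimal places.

0.146

For spin-½, the probability of finding spin-up along an axis at angle θ to the initial spin direction is cos²(θ/2); spin-down is sin²(θ/2).
θ = 135°, so P = cos²(67.5°) ≈ 0.146.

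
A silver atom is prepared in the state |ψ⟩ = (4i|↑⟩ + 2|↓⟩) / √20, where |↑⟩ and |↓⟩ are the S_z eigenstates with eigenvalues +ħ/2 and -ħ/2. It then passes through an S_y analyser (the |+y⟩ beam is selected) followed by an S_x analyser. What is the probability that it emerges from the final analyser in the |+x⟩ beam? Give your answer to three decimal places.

0.050

First analyser (S_y): P(|+y⟩) = |⟨+y|ψ⟩|² = 4/40.
After stage 1 the state is |+y⟩; P(|+x⟩) = |⟨+x|+y⟩|² = 1/2.
Joint probability = 4/40 × 1/2 = 0.050.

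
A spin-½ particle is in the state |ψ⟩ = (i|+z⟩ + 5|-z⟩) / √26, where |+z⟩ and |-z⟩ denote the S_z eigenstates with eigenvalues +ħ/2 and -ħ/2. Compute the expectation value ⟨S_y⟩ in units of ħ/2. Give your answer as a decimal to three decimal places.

-0.385

⟨σ_y⟩ = 2 Im(a* b)/(|a|²+|b|²) with a = i, b = 5.
a* b = -5i, so ⟨σ_y⟩ = -10/26.
⟨S_y⟩ = (ħ/2)·⟨σ_y⟩.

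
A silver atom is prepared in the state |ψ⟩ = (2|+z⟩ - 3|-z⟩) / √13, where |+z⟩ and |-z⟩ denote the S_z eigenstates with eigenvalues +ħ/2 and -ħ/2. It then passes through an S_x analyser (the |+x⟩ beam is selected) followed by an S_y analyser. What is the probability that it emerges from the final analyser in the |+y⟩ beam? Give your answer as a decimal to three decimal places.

0.019

First analyser (S_x): P(|+x⟩) = |⟨+x|ψ⟩|² = 1/26.
After stage 1 the state is |+x⟩; P(|+y⟩) = |⟨+y|+x⟩|² = 1/2.
Joint probability = 1/26 × 1/2 = 0.019.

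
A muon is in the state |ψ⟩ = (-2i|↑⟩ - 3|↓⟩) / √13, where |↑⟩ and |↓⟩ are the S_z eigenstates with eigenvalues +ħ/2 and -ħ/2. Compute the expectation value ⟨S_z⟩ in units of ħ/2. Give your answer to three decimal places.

⟨σ_z⟩ = |a|² - |b|² divided by |a|²+|b|², with a, b the |↑⟩, |↓⟩ amplitudes.
= (4 - 9)/13 = -5/13.
⟨S_z⟩ = (ħ/2)·⟨σ_z⟩.

-0.385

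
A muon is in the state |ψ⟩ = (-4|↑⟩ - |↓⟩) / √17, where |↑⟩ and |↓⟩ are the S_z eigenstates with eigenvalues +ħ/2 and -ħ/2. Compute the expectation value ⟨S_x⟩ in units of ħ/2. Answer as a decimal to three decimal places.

0.471

⟨σ_x⟩ = 2 Re(a* b)/(|a|²+|b|²) with a = -4, b = -1.
a* b = 4, so ⟨σ_x⟩ = 8/17.
⟨S_x⟩ = (ħ/2)·⟨σ_x⟩.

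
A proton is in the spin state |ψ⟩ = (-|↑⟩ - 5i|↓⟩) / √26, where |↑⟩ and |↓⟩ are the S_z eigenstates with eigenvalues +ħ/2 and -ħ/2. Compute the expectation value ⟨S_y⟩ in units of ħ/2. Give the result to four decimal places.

0.3846

⟨σ_y⟩ = 2 Im(a* b)/(|a|²+|b|²) with a = -1, b = -5i.
a* b = 5i, so ⟨σ_y⟩ = 10/26.
⟨S_y⟩ = (ħ/2)·⟨σ_y⟩.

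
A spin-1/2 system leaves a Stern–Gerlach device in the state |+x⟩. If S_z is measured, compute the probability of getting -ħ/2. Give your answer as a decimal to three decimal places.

0.500

In the S_z basis, |+x⟩ = (|+z⟩ + |-z⟩)/√2 and |-z⟩ = |-z⟩.
|⟨-z|+x⟩|² = 1/2.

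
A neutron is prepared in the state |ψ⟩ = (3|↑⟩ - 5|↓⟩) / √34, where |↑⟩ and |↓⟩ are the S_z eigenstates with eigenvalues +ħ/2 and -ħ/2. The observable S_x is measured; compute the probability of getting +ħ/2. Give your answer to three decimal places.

0.059

|+x⟩ = (|↑⟩ + |↓⟩)/√2, so ⟨+x|ψ⟩ = (-2) / (√2·√34).
P = |-2|² / 68 = 4/68.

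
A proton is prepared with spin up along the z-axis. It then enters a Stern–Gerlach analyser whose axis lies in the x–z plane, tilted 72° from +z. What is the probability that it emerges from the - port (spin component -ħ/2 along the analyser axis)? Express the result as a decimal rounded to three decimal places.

For spin-½, the probability of finding spin-up along an axis at angle θ to the initial spin direction is cos²(θ/2); spin-down is sin²(θ/2).
θ = 72°, so P = sin²(36°) ≈ 0.345.

0.345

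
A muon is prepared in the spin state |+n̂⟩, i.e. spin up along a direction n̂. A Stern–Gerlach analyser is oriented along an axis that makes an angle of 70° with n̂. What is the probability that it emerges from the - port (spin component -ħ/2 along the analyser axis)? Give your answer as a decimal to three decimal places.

0.329

For spin-½, the probability of finding spin-up along an axis at angle θ to the initial spin direction is cos²(θ/2); spin-down is sin²(θ/2).
θ = 70°, so P = sin²(35°) ≈ 0.329.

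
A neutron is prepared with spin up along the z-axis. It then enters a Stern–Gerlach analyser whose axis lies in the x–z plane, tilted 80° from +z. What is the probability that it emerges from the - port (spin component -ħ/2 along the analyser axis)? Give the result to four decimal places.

0.4132

For spin-½, the probability of finding spin-up along an axis at angle θ to the initial spin direction is cos²(θ/2); spin-down is sin²(θ/2).
θ = 80°, so P = sin²(40°) ≈ 0.4132.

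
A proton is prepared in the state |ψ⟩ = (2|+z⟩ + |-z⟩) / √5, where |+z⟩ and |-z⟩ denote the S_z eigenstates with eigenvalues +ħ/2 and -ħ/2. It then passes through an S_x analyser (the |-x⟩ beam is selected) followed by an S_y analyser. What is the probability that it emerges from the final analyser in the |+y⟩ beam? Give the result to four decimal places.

0.0500

First analyser (S_x): P(|-x⟩) = |⟨-x|ψ⟩|² = 1/10.
After stage 1 the state is |-x⟩; P(|+y⟩) = |⟨+y|-x⟩|² = 1/2.
Joint probability = 1/10 × 1/2 = 0.0500.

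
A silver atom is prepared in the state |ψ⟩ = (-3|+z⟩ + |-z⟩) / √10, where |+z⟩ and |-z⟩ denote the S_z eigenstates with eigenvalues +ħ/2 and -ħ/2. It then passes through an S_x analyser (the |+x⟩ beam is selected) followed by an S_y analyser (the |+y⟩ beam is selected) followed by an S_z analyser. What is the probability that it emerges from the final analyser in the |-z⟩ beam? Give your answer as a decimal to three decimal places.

0.050

First analyser (S_x): P(|+x⟩) = |⟨+x|ψ⟩|² = 4/20.
After stage 1 the state is |+x⟩; P(|+y⟩) = |⟨+y|+x⟩|² = 1/2.
After stage 2 the state is |+y⟩; P(|-z⟩) = |⟨-z|+y⟩|² = 1/2.
Joint probability = 4/20 × 1/2 × 1/2 = 0.050.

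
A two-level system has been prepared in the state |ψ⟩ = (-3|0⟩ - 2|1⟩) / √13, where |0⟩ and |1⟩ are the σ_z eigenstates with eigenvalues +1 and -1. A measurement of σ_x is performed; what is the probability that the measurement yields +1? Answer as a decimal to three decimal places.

|+x⟩ = (|0⟩ + |1⟩)/√2, so ⟨+x|ψ⟩ = (-5) / (√2·√13).
P = |-5|² / 26 = 25/26.

0.962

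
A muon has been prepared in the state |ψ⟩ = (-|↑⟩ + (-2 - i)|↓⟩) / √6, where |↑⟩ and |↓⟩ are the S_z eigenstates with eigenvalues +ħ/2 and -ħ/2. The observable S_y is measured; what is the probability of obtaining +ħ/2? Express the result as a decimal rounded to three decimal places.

|+y⟩ = (|↑⟩ + i|↓⟩)/√2, so ⟨+y|ψ⟩ = (-2 + 2i) / (√2·√6).
P = |-2 + 2i|² / 12 = 8/12.

0.667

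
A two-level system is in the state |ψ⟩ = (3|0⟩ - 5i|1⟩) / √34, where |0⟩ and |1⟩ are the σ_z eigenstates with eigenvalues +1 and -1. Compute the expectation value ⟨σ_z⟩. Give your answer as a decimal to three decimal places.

-0.471

⟨σ_z⟩ = |a|² - |b|² divided by |a|²+|b|², with a, b the |0⟩, |1⟩ amplitudes.
= (9 - 25)/34 = -16/34.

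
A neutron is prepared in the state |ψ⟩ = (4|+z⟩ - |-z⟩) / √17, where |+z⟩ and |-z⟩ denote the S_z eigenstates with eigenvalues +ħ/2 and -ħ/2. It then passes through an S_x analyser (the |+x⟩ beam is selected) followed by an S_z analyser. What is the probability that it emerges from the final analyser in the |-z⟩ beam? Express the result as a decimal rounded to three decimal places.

0.132

First analyser (S_x): P(|+x⟩) = |⟨+x|ψ⟩|² = 9/34.
After stage 1 the state is |+x⟩; P(|-z⟩) = |⟨-z|+x⟩|² = 1/2.
Joint probability = 9/34 × 1/2 = 0.132.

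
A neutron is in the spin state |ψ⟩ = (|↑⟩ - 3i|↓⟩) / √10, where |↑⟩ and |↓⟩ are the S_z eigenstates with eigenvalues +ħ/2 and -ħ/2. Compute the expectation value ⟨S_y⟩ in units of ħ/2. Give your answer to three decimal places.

⟨σ_y⟩ = 2 Im(a* b)/(|a|²+|b|²) with a = 1, b = -3i.
a* b = -3i, so ⟨σ_y⟩ = -6/10.
⟨S_y⟩ = (ħ/2)·⟨σ_y⟩.

-0.600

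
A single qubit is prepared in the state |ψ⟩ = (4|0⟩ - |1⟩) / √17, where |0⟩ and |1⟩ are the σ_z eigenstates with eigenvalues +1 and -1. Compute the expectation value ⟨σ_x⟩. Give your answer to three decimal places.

⟨σ_x⟩ = 2 Re(a* b)/(|a|²+|b|²) with a = 4, b = -1.
a* b = -4, so ⟨σ_x⟩ = -8/17.

-0.471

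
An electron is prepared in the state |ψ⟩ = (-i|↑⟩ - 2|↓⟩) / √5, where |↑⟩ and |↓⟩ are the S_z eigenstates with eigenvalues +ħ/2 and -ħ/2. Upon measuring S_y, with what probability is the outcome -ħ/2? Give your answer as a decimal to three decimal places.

|-y⟩ = (|↑⟩ - i|↓⟩)/√2, so ⟨-y|ψ⟩ = (-3i) / (√2·√5).
P = |-3i|² / 10 = 9/10.

0.900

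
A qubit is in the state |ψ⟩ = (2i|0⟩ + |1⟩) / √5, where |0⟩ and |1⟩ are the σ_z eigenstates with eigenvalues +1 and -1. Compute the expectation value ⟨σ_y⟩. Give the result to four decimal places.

⟨σ_y⟩ = 2 Im(a* b)/(|a|²+|b|²) with a = 2i, b = 1.
a* b = -2i, so ⟨σ_y⟩ = -4/5.

-0.8000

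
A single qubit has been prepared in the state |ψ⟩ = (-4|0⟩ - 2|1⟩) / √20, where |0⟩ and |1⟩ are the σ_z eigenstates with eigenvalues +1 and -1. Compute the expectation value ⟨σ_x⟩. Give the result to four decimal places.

0.8000

⟨σ_x⟩ = 2 Re(a* b)/(|a|²+|b|²) with a = -4, b = -2.
a* b = 8, so ⟨σ_x⟩ = 16/20.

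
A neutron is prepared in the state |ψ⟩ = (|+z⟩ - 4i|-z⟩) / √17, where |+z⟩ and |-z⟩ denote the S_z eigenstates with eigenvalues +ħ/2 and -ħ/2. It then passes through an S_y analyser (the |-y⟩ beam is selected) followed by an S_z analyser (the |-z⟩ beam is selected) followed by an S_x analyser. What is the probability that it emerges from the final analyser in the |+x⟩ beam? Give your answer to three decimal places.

0.184

First analyser (S_y): P(|-y⟩) = |⟨-y|ψ⟩|² = 25/34.
After stage 1 the state is |-y⟩; P(|-z⟩) = |⟨-z|-y⟩|² = 1/2.
After stage 2 the state is |-z⟩; P(|+x⟩) = |⟨+x|-z⟩|² = 1/2.
Joint probability = 25/34 × 1/2 × 1/2 = 0.184.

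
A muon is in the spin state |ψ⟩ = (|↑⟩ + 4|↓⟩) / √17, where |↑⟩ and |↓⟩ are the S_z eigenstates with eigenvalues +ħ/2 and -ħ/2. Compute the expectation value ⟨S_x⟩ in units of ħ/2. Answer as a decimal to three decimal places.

⟨σ_x⟩ = 2 Re(a* b)/(|a|²+|b|²) with a = 1, b = 4.
a* b = 4, so ⟨σ_x⟩ = 8/17.
⟨S_x⟩ = (ħ/2)·⟨σ_x⟩.

0.471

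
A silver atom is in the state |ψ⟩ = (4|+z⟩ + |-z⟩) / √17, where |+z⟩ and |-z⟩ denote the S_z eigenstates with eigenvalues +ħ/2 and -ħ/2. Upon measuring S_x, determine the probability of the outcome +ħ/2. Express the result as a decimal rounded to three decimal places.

0.735

|+x⟩ = (|+z⟩ + |-z⟩)/√2, so ⟨+x|ψ⟩ = (5) / (√2·√17).
P = |5|² / 34 = 25/34.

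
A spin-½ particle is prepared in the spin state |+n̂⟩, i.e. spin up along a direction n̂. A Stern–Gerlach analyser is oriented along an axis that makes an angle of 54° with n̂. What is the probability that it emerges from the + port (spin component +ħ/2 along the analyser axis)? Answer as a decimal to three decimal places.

For spin-½, the probability of finding spin-up along an axis at angle θ to the initial spin direction is cos²(θ/2); spin-down is sin²(θ/2).
θ = 54°, so P = cos²(27°) ≈ 0.794.

0.794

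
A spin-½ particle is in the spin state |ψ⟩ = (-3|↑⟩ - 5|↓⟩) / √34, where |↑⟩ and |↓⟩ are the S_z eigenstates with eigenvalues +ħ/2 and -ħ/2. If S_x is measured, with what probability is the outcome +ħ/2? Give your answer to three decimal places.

0.941

|+x⟩ = (|↑⟩ + |↓⟩)/√2, so ⟨+x|ψ⟩ = (-8) / (√2·√34).
P = |-8|² / 68 = 64/68.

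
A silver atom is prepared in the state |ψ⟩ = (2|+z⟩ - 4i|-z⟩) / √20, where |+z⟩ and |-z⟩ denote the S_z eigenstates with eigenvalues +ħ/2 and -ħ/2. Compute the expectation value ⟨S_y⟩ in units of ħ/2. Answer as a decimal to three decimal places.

-0.800

⟨σ_y⟩ = 2 Im(a* b)/(|a|²+|b|²) with a = 2, b = -4i.
a* b = -8i, so ⟨σ_y⟩ = -16/20.
⟨S_y⟩ = (ħ/2)·⟨σ_y⟩.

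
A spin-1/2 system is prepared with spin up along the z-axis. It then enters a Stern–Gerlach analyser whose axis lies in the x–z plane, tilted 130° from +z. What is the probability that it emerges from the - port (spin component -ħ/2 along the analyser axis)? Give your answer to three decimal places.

0.821

For spin-½, the probability of finding spin-up along an axis at angle θ to the initial spin direction is cos²(θ/2); spin-down is sin²(θ/2).
θ = 130°, so P = sin²(65°) ≈ 0.821.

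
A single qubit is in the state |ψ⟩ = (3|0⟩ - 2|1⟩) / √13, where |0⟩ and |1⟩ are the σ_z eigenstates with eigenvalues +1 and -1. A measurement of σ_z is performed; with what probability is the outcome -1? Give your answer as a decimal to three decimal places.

The -1 outcome corresponds to |1⟩. Its amplitude in |ψ⟩ is -2/√13.
P = |-2|² / 13 = 4/13.

0.308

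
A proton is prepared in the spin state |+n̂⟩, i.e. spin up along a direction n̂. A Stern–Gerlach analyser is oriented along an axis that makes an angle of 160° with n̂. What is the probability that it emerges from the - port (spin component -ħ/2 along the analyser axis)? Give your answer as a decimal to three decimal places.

0.970

For spin-½, the probability of finding spin-up along an axis at angle θ to the initial spin direction is cos²(θ/2); spin-down is sin²(θ/2).
θ = 160°, so P = sin²(80°) ≈ 0.970.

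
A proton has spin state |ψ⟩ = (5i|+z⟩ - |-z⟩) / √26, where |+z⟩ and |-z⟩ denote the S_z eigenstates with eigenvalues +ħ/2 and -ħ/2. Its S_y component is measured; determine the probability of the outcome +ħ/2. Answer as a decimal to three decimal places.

|+y⟩ = (|+z⟩ + i|-z⟩)/√2, so ⟨+y|ψ⟩ = (6i) / (√2·√26).
P = |6i|² / 52 = 36/52.

0.692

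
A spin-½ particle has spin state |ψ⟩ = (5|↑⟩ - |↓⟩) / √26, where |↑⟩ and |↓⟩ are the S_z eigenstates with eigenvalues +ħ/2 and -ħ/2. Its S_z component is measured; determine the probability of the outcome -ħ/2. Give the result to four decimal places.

0.0385

The -ħ/2 outcome corresponds to |↓⟩. Its amplitude in |ψ⟩ is -1/√26.
P = |-1|² / 26 = 1/26.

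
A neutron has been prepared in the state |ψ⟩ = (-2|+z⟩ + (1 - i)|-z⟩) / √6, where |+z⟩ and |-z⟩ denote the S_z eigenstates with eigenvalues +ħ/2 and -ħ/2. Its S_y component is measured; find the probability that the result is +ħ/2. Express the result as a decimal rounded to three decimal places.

|+y⟩ = (|+z⟩ + i|-z⟩)/√2, so ⟨+y|ψ⟩ = (-3 - i) / (√2·√6).
P = |-3 - i|² / 12 = 10/12.

0.833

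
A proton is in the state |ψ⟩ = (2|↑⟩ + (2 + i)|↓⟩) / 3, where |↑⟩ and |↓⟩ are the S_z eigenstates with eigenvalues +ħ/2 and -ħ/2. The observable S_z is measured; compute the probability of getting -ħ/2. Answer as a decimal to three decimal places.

0.556

The -ħ/2 outcome corresponds to |↓⟩. Its amplitude in |ψ⟩ is (2 + i)/3.
P = |2 + i|² / 9 = 5/9.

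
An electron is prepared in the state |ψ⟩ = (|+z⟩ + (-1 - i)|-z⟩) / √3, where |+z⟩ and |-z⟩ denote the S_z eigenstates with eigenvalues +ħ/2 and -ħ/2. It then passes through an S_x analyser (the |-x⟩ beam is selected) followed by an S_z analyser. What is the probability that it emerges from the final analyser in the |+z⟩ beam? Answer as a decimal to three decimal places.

0.417

First analyser (S_x): P(|-x⟩) = |⟨-x|ψ⟩|² = 5/6.
After stage 1 the state is |-x⟩; P(|+z⟩) = |⟨+z|-x⟩|² = 1/2.
Joint probability = 5/6 × 1/2 = 0.417.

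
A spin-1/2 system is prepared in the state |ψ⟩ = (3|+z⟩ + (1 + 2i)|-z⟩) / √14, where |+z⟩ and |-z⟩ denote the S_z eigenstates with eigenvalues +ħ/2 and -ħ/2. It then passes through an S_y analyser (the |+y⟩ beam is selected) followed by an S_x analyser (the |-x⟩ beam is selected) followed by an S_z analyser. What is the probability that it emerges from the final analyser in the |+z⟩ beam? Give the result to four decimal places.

0.2321

First analyser (S_y): P(|+y⟩) = |⟨+y|ψ⟩|² = 26/28.
After stage 1 the state is |+y⟩; P(|-x⟩) = |⟨-x|+y⟩|² = 1/2.
After stage 2 the state is |-x⟩; P(|+z⟩) = |⟨+z|-x⟩|² = 1/2.
Joint probability = 26/28 × 1/2 × 1/2 = 0.2321.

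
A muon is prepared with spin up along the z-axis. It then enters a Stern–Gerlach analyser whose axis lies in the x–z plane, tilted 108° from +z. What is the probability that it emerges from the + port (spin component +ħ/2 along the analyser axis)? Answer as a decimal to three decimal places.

For spin-½, the probability of finding spin-up along an axis at angle θ to the initial spin direction is cos²(θ/2); spin-down is sin²(θ/2).
θ = 108°, so P = cos²(54°) ≈ 0.345.

0.345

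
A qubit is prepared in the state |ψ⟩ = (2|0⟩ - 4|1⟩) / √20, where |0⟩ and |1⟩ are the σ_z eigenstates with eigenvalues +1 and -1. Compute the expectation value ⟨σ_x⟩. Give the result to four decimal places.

-0.8000

⟨σ_x⟩ = 2 Re(a* b)/(|a|²+|b|²) with a = 2, b = -4.
a* b = -8, so ⟨σ_x⟩ = -16/20.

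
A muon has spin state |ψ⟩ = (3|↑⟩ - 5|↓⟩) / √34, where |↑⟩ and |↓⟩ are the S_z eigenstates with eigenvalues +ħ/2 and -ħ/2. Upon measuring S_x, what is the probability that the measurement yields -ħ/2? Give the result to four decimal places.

|-x⟩ = (|↑⟩ - |↓⟩)/√2, so ⟨-x|ψ⟩ = (8) / (√2·√34).
P = |8|² / 68 = 64/68.

0.9412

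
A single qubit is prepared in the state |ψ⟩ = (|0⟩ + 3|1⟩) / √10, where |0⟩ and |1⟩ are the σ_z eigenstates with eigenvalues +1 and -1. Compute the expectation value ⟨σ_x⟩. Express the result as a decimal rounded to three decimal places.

0.600

⟨σ_x⟩ = 2 Re(a* b)/(|a|²+|b|²) with a = 1, b = 3.
a* b = 3, so ⟨σ_x⟩ = 6/10.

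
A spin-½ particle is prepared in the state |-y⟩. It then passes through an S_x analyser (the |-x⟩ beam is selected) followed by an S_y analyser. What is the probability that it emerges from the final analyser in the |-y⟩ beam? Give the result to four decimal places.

0.2500

First analyser (S_x): from |-y⟩, P(|-x⟩) = 1/2.
After stage 1 the state is |-x⟩; P(|-y⟩) = |⟨-y|-x⟩|² = 1/2.
Joint probability = 1/2 × 1/2 = 0.2500.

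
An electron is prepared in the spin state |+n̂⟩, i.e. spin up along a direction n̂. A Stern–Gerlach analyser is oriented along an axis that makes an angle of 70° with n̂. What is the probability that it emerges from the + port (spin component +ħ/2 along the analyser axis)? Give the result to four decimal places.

0.6710

For spin-½, the probability of finding spin-up along an axis at angle θ to the initial spin direction is cos²(θ/2); spin-down is sin²(θ/2).
θ = 70°, so P = cos²(35°) ≈ 0.6710.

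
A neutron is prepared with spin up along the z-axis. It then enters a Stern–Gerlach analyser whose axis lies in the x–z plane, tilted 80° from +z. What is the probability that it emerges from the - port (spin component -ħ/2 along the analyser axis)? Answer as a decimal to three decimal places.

For spin-½, the probability of finding spin-up along an axis at angle θ to the initial spin direction is cos²(θ/2); spin-down is sin²(θ/2).
θ = 80°, so P = sin²(40°) ≈ 0.413.

0.413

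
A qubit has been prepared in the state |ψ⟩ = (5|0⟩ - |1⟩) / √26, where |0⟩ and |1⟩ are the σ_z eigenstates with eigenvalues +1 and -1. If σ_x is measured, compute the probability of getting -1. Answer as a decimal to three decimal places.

0.692

|-x⟩ = (|0⟩ - |1⟩)/√2, so ⟨-x|ψ⟩ = (6) / (√2·√26).
P = |6|² / 52 = 36/52.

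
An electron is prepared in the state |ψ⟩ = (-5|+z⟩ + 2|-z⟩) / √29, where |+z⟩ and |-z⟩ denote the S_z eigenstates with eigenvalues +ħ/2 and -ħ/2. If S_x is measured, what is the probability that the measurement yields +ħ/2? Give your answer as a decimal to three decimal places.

0.155

|+x⟩ = (|+z⟩ + |-z⟩)/√2, so ⟨+x|ψ⟩ = (-3) / (√2·√29).
P = |-3|² / 58 = 9/58.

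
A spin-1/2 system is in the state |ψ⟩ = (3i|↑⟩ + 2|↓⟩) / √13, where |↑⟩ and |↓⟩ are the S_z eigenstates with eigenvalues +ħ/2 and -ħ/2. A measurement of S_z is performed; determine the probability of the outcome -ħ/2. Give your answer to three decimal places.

The -ħ/2 outcome corresponds to |↓⟩. Its amplitude in |ψ⟩ is 2/√13.
P = |2|² / 13 = 4/13.

0.308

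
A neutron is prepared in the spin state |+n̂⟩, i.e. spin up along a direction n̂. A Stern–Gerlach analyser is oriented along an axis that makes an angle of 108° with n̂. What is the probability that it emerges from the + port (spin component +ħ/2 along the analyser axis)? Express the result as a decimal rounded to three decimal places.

0.345

For spin-½, the probability of finding spin-up along an axis at angle θ to the initial spin direction is cos²(θ/2); spin-down is sin²(θ/2).
θ = 108°, so P = cos²(54°) ≈ 0.345.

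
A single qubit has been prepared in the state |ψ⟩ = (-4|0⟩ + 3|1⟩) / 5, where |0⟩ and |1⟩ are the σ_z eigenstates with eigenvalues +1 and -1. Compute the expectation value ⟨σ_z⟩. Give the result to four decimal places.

0.2800

⟨σ_z⟩ = |a|² - |b|² divided by |a|²+|b|², with a, b the |0⟩, |1⟩ amplitudes.
= (16 - 9)/25 = 7/25.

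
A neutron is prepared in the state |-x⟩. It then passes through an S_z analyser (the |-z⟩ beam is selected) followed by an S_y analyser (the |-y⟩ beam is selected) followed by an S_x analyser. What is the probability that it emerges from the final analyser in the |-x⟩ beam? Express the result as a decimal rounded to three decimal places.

0.125

First analyser (S_z): from |-x⟩, P(|-z⟩) = 1/2.
After stage 1 the state is |-z⟩; P(|-y⟩) = |⟨-y|-z⟩|² = 1/2.
After stage 2 the state is |-y⟩; P(|-x⟩) = |⟨-x|-y⟩|² = 1/2.
Joint probability = 1/2 × 1/2 × 1/2 = 0.125.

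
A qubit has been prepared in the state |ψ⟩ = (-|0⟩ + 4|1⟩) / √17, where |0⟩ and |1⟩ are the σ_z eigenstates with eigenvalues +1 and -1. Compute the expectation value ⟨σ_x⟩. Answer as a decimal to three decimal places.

-0.471

⟨σ_x⟩ = 2 Re(a* b)/(|a|²+|b|²) with a = -1, b = 4.
a* b = -4, so ⟨σ_x⟩ = -8/17.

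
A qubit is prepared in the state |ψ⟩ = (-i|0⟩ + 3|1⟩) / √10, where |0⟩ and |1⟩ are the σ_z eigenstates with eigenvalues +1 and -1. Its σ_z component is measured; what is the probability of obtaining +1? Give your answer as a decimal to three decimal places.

0.100

The +1 outcome corresponds to |0⟩. Its amplitude in |ψ⟩ is -i/√10.
P = |-i|² / 10 = 1/10.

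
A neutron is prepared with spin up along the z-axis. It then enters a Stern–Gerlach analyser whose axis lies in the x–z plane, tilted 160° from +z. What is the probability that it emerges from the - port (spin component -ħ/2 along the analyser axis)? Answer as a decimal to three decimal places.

For spin-½, the probability of finding spin-up along an axis at angle θ to the initial spin direction is cos²(θ/2); spin-down is sin²(θ/2).
θ = 160°, so P = sin²(80°) ≈ 0.970.

0.970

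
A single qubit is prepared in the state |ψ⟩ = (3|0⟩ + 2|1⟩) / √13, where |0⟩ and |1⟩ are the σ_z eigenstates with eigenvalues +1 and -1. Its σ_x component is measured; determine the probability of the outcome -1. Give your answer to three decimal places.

0.038

|-x⟩ = (|0⟩ - |1⟩)/√2, so ⟨-x|ψ⟩ = (1) / (√2·√13).
P = |1|² / 26 = 1/26.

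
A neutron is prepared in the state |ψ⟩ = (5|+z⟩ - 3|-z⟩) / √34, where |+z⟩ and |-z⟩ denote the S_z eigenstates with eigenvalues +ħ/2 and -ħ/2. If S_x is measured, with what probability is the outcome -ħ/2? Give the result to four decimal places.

|-x⟩ = (|+z⟩ - |-z⟩)/√2, so ⟨-x|ψ⟩ = (8) / (√2·√34).
P = |8|² / 68 = 64/68.

0.9412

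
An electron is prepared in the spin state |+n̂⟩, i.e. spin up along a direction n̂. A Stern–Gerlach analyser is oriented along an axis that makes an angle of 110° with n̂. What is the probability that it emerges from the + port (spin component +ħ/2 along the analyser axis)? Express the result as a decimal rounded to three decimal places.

For spin-½, the probability of finding spin-up along an axis at angle θ to the initial spin direction is cos²(θ/2); spin-down is sin²(θ/2).
θ = 110°, so P = cos²(55°) ≈ 0.329.

0.329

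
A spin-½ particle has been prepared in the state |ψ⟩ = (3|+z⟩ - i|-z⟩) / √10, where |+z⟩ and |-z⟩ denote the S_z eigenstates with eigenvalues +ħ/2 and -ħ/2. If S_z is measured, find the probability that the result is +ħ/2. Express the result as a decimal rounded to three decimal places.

The +ħ/2 outcome corresponds to |+z⟩. Its amplitude in |ψ⟩ is 3/√10.
P = |3|² / 10 = 9/10.

0.900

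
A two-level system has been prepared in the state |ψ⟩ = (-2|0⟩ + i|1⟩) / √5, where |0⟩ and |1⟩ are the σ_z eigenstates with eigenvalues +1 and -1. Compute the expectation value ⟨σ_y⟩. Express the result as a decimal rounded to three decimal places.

-0.800

⟨σ_y⟩ = 2 Im(a* b)/(|a|²+|b|²) with a = -2, b = i.
a* b = -2i, so ⟨σ_y⟩ = -4/5.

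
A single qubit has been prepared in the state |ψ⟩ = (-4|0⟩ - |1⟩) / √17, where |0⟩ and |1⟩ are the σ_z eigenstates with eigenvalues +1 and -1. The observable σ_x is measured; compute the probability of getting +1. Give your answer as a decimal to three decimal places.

0.735

|+x⟩ = (|0⟩ + |1⟩)/√2, so ⟨+x|ψ⟩ = (-5) / (√2·√17).
P = |-5|² / 34 = 25/34.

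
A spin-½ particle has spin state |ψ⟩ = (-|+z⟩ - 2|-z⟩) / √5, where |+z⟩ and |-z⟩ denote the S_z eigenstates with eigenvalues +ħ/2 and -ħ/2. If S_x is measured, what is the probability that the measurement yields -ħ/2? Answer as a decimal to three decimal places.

0.100

|-x⟩ = (|+z⟩ - |-z⟩)/√2, so ⟨-x|ψ⟩ = (1) / (√2·√5).
P = |1|² / 10 = 1/10.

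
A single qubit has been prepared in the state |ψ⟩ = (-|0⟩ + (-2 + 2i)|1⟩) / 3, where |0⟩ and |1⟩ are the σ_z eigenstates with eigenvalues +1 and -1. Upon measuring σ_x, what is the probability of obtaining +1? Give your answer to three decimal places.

0.722

|+x⟩ = (|0⟩ + |1⟩)/√2, so ⟨+x|ψ⟩ = (-3 + 2i) / (√2·3).
P = |-3 + 2i|² / 18 = 13/18.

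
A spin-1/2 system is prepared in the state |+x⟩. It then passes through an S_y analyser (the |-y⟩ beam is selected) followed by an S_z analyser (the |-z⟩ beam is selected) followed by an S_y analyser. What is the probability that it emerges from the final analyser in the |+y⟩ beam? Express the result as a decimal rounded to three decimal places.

First analyser (S_y): from |+x⟩, P(|-y⟩) = 1/2.
After stage 1 the state is |-y⟩; P(|-z⟩) = |⟨-z|-y⟩|² = 1/2.
After stage 2 the state is |-z⟩; P(|+y⟩) = |⟨+y|-z⟩|² = 1/2.
Joint probability = 1/2 × 1/2 × 1/2 = 0.125.

0.125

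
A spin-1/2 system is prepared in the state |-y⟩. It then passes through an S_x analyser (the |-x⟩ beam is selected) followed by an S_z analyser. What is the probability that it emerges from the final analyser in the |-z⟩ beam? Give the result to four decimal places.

First analyser (S_x): from |-y⟩, P(|-x⟩) = 1/2.
After stage 1 the state is |-x⟩; P(|-z⟩) = |⟨-z|-x⟩|² = 1/2.
Joint probability = 1/2 × 1/2 = 0.2500.

0.2500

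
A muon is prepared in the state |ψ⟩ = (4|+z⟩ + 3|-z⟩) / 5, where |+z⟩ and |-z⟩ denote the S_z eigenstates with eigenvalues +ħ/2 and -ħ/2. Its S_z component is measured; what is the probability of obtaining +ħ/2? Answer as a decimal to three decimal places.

0.640

The +ħ/2 outcome corresponds to |+z⟩. Its amplitude in |ψ⟩ is 4/5.
P = |4|² / 25 = 16/25.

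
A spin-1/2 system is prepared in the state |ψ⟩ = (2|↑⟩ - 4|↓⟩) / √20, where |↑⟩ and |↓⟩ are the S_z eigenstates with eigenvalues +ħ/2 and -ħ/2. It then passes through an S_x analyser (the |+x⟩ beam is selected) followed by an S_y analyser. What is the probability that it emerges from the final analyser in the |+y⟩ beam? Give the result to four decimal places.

First analyser (S_x): P(|+x⟩) = |⟨+x|ψ⟩|² = 4/40.
After stage 1 the state is |+x⟩; P(|+y⟩) = |⟨+y|+x⟩|² = 1/2.
Joint probability = 4/40 × 1/2 = 0.0500.

0.0500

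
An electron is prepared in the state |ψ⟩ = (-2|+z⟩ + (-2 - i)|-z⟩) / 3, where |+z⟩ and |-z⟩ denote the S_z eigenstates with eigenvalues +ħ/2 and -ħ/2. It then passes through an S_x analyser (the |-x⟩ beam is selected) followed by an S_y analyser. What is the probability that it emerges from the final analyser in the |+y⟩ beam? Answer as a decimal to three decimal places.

First analyser (S_x): P(|-x⟩) = |⟨-x|ψ⟩|² = 1/18.
After stage 1 the state is |-x⟩; P(|+y⟩) = |⟨+y|-x⟩|² = 1/2.
Joint probability = 1/18 × 1/2 = 0.028.

0.028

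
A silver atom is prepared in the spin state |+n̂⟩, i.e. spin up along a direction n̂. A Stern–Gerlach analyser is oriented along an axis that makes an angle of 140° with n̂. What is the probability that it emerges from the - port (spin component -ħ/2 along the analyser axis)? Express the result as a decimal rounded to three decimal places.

For spin-½, the probability of finding spin-up along an axis at angle θ to the initial spin direction is cos²(θ/2); spin-down is sin²(θ/2).
θ = 140°, so P = sin²(70°) ≈ 0.883.

0.883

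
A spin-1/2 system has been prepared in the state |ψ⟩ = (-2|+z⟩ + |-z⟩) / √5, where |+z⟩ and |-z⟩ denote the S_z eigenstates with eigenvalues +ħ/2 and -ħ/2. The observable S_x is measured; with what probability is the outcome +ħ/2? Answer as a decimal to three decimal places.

|+x⟩ = (|+z⟩ + |-z⟩)/√2, so ⟨+x|ψ⟩ = (-1) / (√2·√5).
P = |-1|² / 10 = 1/10.

0.100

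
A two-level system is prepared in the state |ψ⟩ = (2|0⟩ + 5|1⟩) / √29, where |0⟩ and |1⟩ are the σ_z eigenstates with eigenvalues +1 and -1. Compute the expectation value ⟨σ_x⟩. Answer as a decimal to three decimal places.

0.690

⟨σ_x⟩ = 2 Re(a* b)/(|a|²+|b|²) with a = 2, b = 5.
a* b = 10, so ⟨σ_x⟩ = 20/29.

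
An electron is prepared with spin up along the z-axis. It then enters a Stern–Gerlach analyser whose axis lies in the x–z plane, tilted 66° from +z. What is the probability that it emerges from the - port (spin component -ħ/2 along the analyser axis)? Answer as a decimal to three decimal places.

0.297

For spin-½, the probability of finding spin-up along an axis at angle θ to the initial spin direction is cos²(θ/2); spin-down is sin²(θ/2).
θ = 66°, so P = sin²(33°) ≈ 0.297.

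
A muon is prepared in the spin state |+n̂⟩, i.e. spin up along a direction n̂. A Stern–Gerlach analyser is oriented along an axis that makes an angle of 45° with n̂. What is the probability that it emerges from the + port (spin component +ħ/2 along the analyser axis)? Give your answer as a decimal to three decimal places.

For spin-½, the probability of finding spin-up along an axis at angle θ to the initial spin direction is cos²(θ/2); spin-down is sin²(θ/2).
θ = 45°, so P = cos²(22.5°) ≈ 0.854.

0.854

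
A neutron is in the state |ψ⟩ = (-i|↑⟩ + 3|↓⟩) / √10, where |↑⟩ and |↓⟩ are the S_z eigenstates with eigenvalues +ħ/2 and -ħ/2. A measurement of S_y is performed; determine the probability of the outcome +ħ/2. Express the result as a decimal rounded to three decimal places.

0.800

|+y⟩ = (|↑⟩ + i|↓⟩)/√2, so ⟨+y|ψ⟩ = (-4i) / (√2·√10).
P = |-4i|² / 20 = 16/20.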